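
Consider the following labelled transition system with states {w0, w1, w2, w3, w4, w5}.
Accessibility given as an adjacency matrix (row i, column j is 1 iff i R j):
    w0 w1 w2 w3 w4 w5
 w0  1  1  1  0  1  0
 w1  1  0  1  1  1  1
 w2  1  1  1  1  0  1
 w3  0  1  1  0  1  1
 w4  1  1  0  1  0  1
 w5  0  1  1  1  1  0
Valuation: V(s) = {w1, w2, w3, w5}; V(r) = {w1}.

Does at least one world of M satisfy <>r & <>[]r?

No

Let φ = <>r & <>[]r. Evaluate φ at each world:
  w0 (successors {w0, w1, w2, w4}): φ is false.
  w1 (successors {w0, w2, w3, w4, w5}): φ is false.
  w2 (successors {w0, w1, w2, w3, w5}): φ is false.
  w3 (successors {w1, w2, w4, w5}): φ is false.
  w4 (successors {w0, w1, w3, w5}): φ is false.
  w5 (successors {w1, w2, w3, w4}): φ is false.
For instance, at w1:
  At w1: <>r is false, <>[]r is false, so <>r & <>[]r is false.
    At w1: <>r requires r at some successor in {w0, w2, w3, w4, w5}.
      At w0: r is false.
      At w2: r is false.
      At w3: r is false.
      At w4: r is false.
      At w5: r is false.
    So <>r is false at w1.
    At w1: <>[]r requires []r at some successor in {w0, w2, w3, w4, w5}.
      At w0: []r is false.
      At w2: []r is false.
      At w3: []r is false.
      At w4: []r is false.
      At w5: []r is false.
    So <>[]r is false at w1.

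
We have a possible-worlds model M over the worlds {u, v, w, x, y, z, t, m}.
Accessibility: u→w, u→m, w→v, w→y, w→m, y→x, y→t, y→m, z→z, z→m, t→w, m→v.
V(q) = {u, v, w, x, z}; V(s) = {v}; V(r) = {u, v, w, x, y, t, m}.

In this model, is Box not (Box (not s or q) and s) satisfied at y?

At y: Box not (Box (not s or q) and s) requires not (Box (not s or q) and s) at every successor {x, t, m}.
    At x: Box (not s or q) and s is false, so not (Box (not s or q) and s) is true.
      At x: Box (not s or q) is true, s is false, so Box (not s or q) and s is false.
    At t: Box (not s or q) and s is false, so not (Box (not s or q) and s) is true.
      At t: Box (not s or q) is true, s is false, so Box (not s or q) and s is false.
    At m: Box (not s or q) and s is false, so not (Box (not s or q) and s) is true.
      At m: Box (not s or q) is true, s is false, so Box (not s or q) and s is false.
So Box not (Box (not s or q) and s) is true at y.

Yes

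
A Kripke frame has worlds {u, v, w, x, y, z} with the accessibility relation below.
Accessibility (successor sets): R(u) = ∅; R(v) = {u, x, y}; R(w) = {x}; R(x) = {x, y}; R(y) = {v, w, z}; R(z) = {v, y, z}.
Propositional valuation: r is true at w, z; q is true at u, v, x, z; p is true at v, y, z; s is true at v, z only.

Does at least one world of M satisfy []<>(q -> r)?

Yes

Let φ = []<>(q -> r). Evaluate φ at each world:
  u (successors ∅): φ is true.
  v (successors {u, x, y}): φ is false.
  w (successors {x}): φ is true.
  x (successors {x, y}): φ is true.
  y (successors {v, w, z}): φ is false.
  z (successors {v, y, z}): φ is true.
Detail at u (witness):
  At u: no accessible worlds, so []<>(q -> r) holds vacuously.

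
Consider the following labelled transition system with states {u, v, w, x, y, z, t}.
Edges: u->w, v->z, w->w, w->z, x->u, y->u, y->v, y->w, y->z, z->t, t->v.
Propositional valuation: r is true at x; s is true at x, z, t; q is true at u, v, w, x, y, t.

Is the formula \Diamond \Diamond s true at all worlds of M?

Let φ = \Diamond \Diamond s. Evaluate φ at each world:
  u (successors {w}): φ is true.
  v (successors {z}): φ is true.
  w (successors {w, z}): φ is true.
  x (successors {u}): φ is false.
  y (successors {u, v, w, z}): φ is true.
  z (successors {t}): φ is false.
  t (successors {v}): φ is true.
Detail at x (counterexample):
  At x: \Diamond \Diamond s requires \Diamond s at some successor in {u}.
    At u: \Diamond s is false.
  So \Diamond \Diamond s is false at x.

No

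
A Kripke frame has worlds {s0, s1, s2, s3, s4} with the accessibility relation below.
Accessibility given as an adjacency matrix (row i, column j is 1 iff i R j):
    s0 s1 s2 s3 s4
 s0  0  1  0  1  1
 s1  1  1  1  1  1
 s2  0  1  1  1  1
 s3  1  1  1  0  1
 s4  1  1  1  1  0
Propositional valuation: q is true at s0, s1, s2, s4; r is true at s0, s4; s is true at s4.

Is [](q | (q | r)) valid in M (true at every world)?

No

Let φ = [](q | (q | r)). Evaluate φ at each world:
  s0 (successors {s1, s3, s4}): φ is false.
  s1 (successors {s0, s1, s2, s3, s4}): φ is false.
  s2 (successors {s1, s2, s3, s4}): φ is false.
  s3 (successors {s0, s1, s2, s4}): φ is true.
  s4 (successors {s0, s1, s2, s3}): φ is false.
Detail at s0 (counterexample):
  At s0: [](q | (q | r)) requires q | (q | r) at every successor {s1, s3, s4}.
    q | (q | r) fails at s3, so [](q | (q | r)) is false at s0.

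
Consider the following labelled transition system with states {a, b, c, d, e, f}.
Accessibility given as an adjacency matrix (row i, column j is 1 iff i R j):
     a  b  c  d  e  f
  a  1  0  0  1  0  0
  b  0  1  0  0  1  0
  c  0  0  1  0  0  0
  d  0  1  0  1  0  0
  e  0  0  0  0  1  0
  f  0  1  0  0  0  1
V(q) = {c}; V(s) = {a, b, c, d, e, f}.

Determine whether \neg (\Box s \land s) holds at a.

No

At a: \Box s \land s is true, so \neg (\Box s \land s) is false.
  At a: \Box s is true, s is true, so \Box s \land s is true.
    At a: \Box s requires s at every successor {a, d}.
      At a: s is true.
      At d: s is true.
    So \Box s is true at a.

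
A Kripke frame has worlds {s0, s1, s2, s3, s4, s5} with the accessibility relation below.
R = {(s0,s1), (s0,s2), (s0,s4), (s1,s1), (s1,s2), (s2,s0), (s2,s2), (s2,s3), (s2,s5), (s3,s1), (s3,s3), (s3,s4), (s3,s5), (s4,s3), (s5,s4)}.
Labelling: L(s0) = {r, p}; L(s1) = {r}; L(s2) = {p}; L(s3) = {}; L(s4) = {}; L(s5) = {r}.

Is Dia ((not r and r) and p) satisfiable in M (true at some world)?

No

Let φ = Dia ((not r and r) and p). Evaluate φ at each world:
  s0 (successors {s1, s2, s4}): φ is false.
  s1 (successors {s1, s2}): φ is false.
  s2 (successors {s0, s2, s3, s5}): φ is false.
  s3 (successors {s1, s3, s4, s5}): φ is false.
  s4 (successors {s3}): φ is false.
  s5 (successors {s4}): φ is false.
For instance, at s4:
  At s4: Dia ((not r and r) and p) requires (not r and r) and p at some successor in {s3}.
    At s3: (not r and r) and p is false.
  So Dia ((not r and r) and p) is false at s4.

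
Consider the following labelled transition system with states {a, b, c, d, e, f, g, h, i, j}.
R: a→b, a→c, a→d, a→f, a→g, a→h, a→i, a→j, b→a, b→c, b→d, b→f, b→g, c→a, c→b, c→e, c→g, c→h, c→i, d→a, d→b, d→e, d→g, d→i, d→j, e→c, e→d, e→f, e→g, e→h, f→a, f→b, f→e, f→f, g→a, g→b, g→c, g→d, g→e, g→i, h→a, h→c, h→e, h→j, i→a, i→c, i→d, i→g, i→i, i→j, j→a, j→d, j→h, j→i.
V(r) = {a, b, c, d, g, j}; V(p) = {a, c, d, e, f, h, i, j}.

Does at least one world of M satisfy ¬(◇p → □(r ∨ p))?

No

Let φ = ¬(◇p → □(r ∨ p)). Evaluate φ at each world:
  a (successors {b, c, d, f, g, h, i, j}): φ is false.
  b (successors {a, c, d, f, g}): φ is false.
  c (successors {a, b, e, g, h, i}): φ is false.
  d (successors {a, b, e, g, i, j}): φ is false.
  e (successors {c, d, f, g, h}): φ is false.
  f (successors {a, b, e, f}): φ is false.
  g (successors {a, b, c, d, e, i}): φ is false.
  h (successors {a, c, e, j}): φ is false.
  i (successors {a, c, d, g, i, j}): φ is false.
  j (successors {a, d, h, i}): φ is false.
For instance, at g:
  At g: ◇p → □(r ∨ p) is true, so ¬(◇p → □(r ∨ p)) is false.
    At g: ◇p is true, □(r ∨ p) is true, so ◇p → □(r ∨ p) is true.
      At g: ◇p requires p at some successor in {a, b, c, d, e, i}.
        p holds at a, so ◇p is true at g.
      At g: □(r ∨ p) requires r ∨ p at every successor {a, b, c, d, e, i}.
        At a: r ∨ p is true.
        At b: r ∨ p is true.
        At c: r ∨ p is true.
        At d: r ∨ p is true.
        At e: r ∨ p is true.
        At i: r ∨ p is true.
      So □(r ∨ p) is true at g.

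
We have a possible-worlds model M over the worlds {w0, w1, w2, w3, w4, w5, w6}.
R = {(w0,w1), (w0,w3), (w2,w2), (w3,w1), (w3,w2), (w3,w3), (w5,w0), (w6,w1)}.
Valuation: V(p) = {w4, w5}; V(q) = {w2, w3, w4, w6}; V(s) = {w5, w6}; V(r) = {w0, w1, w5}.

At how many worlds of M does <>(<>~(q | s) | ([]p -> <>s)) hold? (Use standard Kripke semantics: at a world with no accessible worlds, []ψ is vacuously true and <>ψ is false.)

Let φ = <>(<>~(q | s) | ([]p -> <>s)). Evaluate φ at each world:
  w0 (successors {w1, w3}): φ is true.
  w1 (successors ∅): φ is false.
  w2 (successors {w2}): φ is true.
  w3 (successors {w1, w2, w3}): φ is true.
  w4 (successors ∅): φ is false.
  w5 (successors {w0}): φ is true.
  w6 (successors {w1}): φ is false.
For instance, at w3:
  At w3: <>(<>~(q | s) | ([]p -> <>s)) requires <>~(q | s) | ([]p -> <>s) at some successor in {w1, w2, w3}.
    <>~(q | s) | ([]p -> <>s) holds at w2, so <>(<>~(q | s) | ([]p -> <>s)) is true at w3.
      At w2: <>~(q | s) is false, []p -> <>s is true, so <>~(q | s) | ([]p -> <>s) is true.
Satisfying worlds: {w0, w2, w3, w5}

4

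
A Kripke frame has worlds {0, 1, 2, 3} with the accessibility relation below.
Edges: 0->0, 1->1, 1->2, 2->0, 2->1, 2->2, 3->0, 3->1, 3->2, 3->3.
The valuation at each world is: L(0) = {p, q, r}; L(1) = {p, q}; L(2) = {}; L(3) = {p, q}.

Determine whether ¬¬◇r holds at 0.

Yes

At 0: ¬◇r is false, so ¬¬◇r is true.
  At 0: ◇r is true, so ¬◇r is false.
    At 0: ◇r requires r at some successor in {0}.
      r holds at 0, so ◇r is true at 0.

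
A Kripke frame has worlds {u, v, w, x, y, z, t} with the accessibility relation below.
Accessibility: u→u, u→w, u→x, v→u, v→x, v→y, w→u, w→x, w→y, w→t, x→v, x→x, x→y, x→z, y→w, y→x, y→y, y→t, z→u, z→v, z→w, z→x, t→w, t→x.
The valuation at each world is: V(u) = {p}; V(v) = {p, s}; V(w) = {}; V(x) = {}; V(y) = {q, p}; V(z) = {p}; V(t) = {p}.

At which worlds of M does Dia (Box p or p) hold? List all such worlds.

u, v, w, x, y, z

Let φ = Dia (Box p or p). Evaluate φ at each world:
  u (successors {u, w, x}): φ is true.
  v (successors {u, x, y}): φ is true.
  w (successors {u, x, y, t}): φ is true.
  x (successors {v, x, y, z}): φ is true.
  y (successors {w, x, y, t}): φ is true.
  z (successors {u, v, w, x}): φ is true.
  t (successors {w, x}): φ is false.
For instance, at u:
  At u: Dia (Box p or p) requires Box p or p at some successor in {u, w, x}.
    Box p or p holds at u, so Dia (Box p or p) is true at u.
      At u: Box p is false, p is true, so Box p or p is true.
Satisfying worlds: {u, v, w, x, y, z}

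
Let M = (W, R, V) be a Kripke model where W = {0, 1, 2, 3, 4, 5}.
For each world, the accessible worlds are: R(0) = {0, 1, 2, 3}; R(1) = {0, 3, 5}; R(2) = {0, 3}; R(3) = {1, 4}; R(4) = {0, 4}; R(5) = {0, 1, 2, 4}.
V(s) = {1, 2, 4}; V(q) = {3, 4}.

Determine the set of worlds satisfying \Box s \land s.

none

Let φ = \Box s \land s. Evaluate φ at each world:
  0 (successors {0, 1, 2, 3}): φ is false.
  1 (successors {0, 3, 5}): φ is false.
  2 (successors {0, 3}): φ is false.
  3 (successors {1, 4}): φ is false.
  4 (successors {0, 4}): φ is false.
  5 (successors {0, 1, 2, 4}): φ is false.
For instance, at 3:
  At 3: \Box s is true, s is false, so \Box s \land s is false.
    At 3: \Box s requires s at every successor {1, 4}.
      At 1: s is true.
      At 4: s is true.
    So \Box s is true at 3.
Satisfying worlds: none.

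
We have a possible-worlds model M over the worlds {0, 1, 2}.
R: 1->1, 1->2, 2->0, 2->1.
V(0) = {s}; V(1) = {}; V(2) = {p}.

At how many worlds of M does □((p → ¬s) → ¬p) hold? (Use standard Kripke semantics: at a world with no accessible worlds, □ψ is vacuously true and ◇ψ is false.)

Let φ = □((p → ¬s) → ¬p). Evaluate φ at each world:
  0 (successors ∅): φ is true.
  1 (successors {1, 2}): φ is false.
  2 (successors {0, 1}): φ is true.
For instance, at 1:
  At 1: □((p → ¬s) → ¬p) requires (p → ¬s) → ¬p at every successor {1, 2}.
    (p → ¬s) → ¬p fails at 2, so □((p → ¬s) → ¬p) is false at 1.
Satisfying worlds: {0, 2}

2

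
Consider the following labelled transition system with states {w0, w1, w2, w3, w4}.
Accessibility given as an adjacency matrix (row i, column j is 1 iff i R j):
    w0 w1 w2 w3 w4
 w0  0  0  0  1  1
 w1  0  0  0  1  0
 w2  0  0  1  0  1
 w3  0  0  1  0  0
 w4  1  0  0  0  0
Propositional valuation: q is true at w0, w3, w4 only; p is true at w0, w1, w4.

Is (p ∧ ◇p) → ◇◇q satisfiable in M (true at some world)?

Yes

Recall that ◇ψ holds at a world iff ψ holds at some accessible world.
Let φ = (p ∧ ◇p) → ◇◇q. Evaluate φ at each world:
  w0 (successors {w3, w4}): φ is true.
  w1 (successors {w3}): φ is true.
  w2 (successors {w2, w4}): φ is true.
  w3 (successors {w2}): φ is true.
  w4 (successors {w0}): φ is true.
Detail at w0 (witness):
  At w0: p ∧ ◇p is true, ◇◇q is true, so (p ∧ ◇p) → ◇◇q is true.
    At w0: p is true, ◇p is true, so p ∧ ◇p is true.
      At w0: ◇p requires p at some successor in {w3, w4}.
        p holds at w4, so ◇p is true at w0.
    At w0: ◇◇q requires ◇q at some successor in {w3, w4}.
      ◇q holds at w4, so ◇◇q is true at w0.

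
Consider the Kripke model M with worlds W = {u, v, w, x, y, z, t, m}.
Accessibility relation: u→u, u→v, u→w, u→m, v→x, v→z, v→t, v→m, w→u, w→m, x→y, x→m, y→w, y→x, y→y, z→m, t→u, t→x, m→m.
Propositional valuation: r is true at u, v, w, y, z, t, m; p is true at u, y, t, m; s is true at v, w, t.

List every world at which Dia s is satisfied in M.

u, v, y

Recall that Dia ψ holds at a world iff ψ holds at some accessible world.
Let φ = Dia s. Evaluate φ at each world:
  u (successors {u, v, w, m}): φ is true.
  v (successors {x, z, t, m}): φ is true.
  w (successors {u, m}): φ is false.
  x (successors {y, m}): φ is false.
  y (successors {w, x, y}): φ is true.
  z (successors {m}): φ is false.
  t (successors {u, x}): φ is false.
  m (successors {m}): φ is false.
For instance, at w:
  At w: Dia s requires s at some successor in {u, m}.
    At u: s is false.
    At m: s is false.
  So Dia s is false at w.
Satisfying worlds: {u, v, y}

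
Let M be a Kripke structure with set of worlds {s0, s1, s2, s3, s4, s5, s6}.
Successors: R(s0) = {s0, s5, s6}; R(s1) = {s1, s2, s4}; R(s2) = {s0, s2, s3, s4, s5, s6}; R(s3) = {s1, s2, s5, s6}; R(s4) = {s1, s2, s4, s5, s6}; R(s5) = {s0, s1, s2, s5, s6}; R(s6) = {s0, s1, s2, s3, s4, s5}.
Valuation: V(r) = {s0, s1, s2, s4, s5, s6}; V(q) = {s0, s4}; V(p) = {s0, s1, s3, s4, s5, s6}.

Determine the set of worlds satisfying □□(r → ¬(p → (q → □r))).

Let φ = □□(r → ¬(p → (q → □r))). Evaluate φ at each world:
  s0 (successors {s0, s5, s6}): φ is false.
  s1 (successors {s1, s2, s4}): φ is false.
  s2 (successors {s0, s2, s3, s4, s5, s6}): φ is false.
  s3 (successors {s1, s2, s5, s6}): φ is false.
  s4 (successors {s1, s2, s4, s5, s6}): φ is false.
  s5 (successors {s0, s1, s2, s5, s6}): φ is false.
  s6 (successors {s0, s1, s2, s3, s4, s5}): φ is false.
For instance, at s3:
  At s3: □□(r → ¬(p → (q → □r))) requires □(r → ¬(p → (q → □r))) at every successor {s1, s2, s5, s6}.
    □(r → ¬(p → (q → □r))) fails at s1, so □□(r → ¬(p → (q → □r))) is false at s3.
      At s1: □(r → ¬(p → (q → □r))) requires r → ¬(p → (q → □r)) at every successor {s1, s2, s4}.
        r → ¬(p → (q → □r)) fails at s1, so □(r → ¬(p → (q → □r))) is false at s1.
Satisfying worlds: none.

none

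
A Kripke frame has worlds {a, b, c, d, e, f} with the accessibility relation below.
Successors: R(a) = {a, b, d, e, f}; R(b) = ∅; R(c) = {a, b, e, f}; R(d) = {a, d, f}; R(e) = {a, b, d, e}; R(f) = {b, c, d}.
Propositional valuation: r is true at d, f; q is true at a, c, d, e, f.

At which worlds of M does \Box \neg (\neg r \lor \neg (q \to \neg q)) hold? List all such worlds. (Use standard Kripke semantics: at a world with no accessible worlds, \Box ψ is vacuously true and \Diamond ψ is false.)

Let φ = \Box \neg (\neg r \lor \neg (q \to \neg q)). Evaluate φ at each world:
  a (successors {a, b, d, e, f}): φ is false.
  b (successors ∅): φ is true.
  c (successors {a, b, e, f}): φ is false.
  d (successors {a, d, f}): φ is false.
  e (successors {a, b, d, e}): φ is false.
  f (successors {b, c, d}): φ is false.
For instance, at a:
  At a: \Box \neg (\neg r \lor \neg (q \to \neg q)) requires \neg (\neg r \lor \neg (q \to \neg q)) at every successor {a, b, d, e, f}.
    \neg (\neg r \lor \neg (q \to \neg q)) fails at a, so \Box \neg (\neg r \lor \neg (q \to \neg q)) is false at a.
Satisfying worlds: {b}

b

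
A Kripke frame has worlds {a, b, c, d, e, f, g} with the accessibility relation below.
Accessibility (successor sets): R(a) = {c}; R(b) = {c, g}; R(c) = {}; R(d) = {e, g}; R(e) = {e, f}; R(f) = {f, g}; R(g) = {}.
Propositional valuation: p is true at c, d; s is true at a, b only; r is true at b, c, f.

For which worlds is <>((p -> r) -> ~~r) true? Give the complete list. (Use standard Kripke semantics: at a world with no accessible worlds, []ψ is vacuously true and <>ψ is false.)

Recall that <>ψ holds at a world iff ψ holds at some accessible world.
Let φ = <>((p -> r) -> ~~r). Evaluate φ at each world:
  a (successors {c}): φ is true.
  b (successors {c, g}): φ is true.
  c (successors ∅): φ is false.
  d (successors {e, g}): φ is false.
  e (successors {e, f}): φ is true.
  f (successors {f, g}): φ is true.
  g (successors ∅): φ is false.
For instance, at b:
  At b: <>((p -> r) -> ~~r) requires (p -> r) -> ~~r at some successor in {c, g}.
    (p -> r) -> ~~r holds at c, so <>((p -> r) -> ~~r) is true at b.
Satisfying worlds: {a, b, e, f}

a, b, e, f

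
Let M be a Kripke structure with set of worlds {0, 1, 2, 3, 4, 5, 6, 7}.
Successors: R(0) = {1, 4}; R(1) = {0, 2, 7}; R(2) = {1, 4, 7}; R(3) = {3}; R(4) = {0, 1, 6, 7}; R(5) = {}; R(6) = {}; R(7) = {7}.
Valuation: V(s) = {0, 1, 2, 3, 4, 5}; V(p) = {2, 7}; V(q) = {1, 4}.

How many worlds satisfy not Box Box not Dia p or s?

Let φ = not Box Box not Dia p or s. Evaluate φ at each world:
  0 (successors {1, 4}): φ is true.
  1 (successors {0, 2, 7}): φ is true.
  2 (successors {1, 4, 7}): φ is true.
  3 (successors {3}): φ is true.
  4 (successors {0, 1, 6, 7}): φ is true.
  5 (successors ∅): φ is true.
  6 (successors ∅): φ is false.
  7 (successors {7}): φ is true.
For instance, at 0:
  At 0: not Box Box not Dia p is true, s is true, so not Box Box not Dia p or s is true.
    At 0: Box Box not Dia p is false, so not Box Box not Dia p is true.
      At 0: Box Box not Dia p requires Box not Dia p at every successor {1, 4}.
        Box not Dia p fails at 1, so Box Box not Dia p is false at 0.
Satisfying worlds: {0, 1, 2, 3, 4, 5, 7}

7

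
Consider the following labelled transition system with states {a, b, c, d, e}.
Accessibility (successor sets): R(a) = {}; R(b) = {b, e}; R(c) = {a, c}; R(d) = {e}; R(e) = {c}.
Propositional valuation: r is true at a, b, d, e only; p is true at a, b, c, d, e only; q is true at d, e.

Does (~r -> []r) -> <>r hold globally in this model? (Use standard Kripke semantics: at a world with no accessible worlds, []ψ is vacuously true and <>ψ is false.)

Let φ = (~r -> []r) -> <>r. Evaluate φ at each world:
  a (successors ∅): φ is false.
  b (successors {b, e}): φ is true.
  c (successors {a, c}): φ is true.
  d (successors {e}): φ is true.
  e (successors {c}): φ is false.
Detail at a (counterexample):
  At a: ~r -> []r is true, <>r is false, so (~r -> []r) -> <>r is false.
    At a: ~r is false, []r is true, so ~r -> []r is true.
      At a: no accessible worlds, so []r holds vacuously.
    At a: no accessible worlds, so <>r is false.

No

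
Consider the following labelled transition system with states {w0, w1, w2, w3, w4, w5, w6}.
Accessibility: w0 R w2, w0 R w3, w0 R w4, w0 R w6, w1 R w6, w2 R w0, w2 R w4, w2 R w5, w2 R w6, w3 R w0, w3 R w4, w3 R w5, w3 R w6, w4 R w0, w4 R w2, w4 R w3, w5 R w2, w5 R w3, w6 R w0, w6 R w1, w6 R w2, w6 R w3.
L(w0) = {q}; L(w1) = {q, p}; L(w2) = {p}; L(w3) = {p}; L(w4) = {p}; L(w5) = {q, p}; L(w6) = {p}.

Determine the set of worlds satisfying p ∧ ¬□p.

w2, w3, w4, w6

Let φ = p ∧ ¬□p. Evaluate φ at each world:
  w0 (successors {w2, w3, w4, w6}): φ is false.
  w1 (successors {w6}): φ is false.
  w2 (successors {w0, w4, w5, w6}): φ is true.
  w3 (successors {w0, w4, w5, w6}): φ is true.
  w4 (successors {w0, w2, w3}): φ is true.
  w5 (successors {w2, w3}): φ is false.
  w6 (successors {w0, w1, w2, w3}): φ is true.
For instance, at w2:
  At w2: p is true, ¬□p is true, so p ∧ ¬□p is true.
    At w2: □p is false, so ¬□p is true.
      At w2: □p requires p at every successor {w0, w4, w5, w6}.
        p fails at w0, so □p is false at w2.
Satisfying worlds: {w2, w3, w4, w6}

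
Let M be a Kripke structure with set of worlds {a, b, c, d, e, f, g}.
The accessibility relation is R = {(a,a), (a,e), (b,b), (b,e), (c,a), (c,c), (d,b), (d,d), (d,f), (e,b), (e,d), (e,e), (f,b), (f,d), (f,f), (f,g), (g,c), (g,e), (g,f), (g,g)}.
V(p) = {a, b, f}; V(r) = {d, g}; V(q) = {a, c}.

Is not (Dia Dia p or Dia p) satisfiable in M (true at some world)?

Let φ = not (Dia Dia p or Dia p). Evaluate φ at each world:
  a (successors {a, e}): φ is false.
  b (successors {b, e}): φ is false.
  c (successors {a, c}): φ is false.
  d (successors {b, d, f}): φ is false.
  e (successors {b, d, e}): φ is false.
  f (successors {b, d, f, g}): φ is false.
  g (successors {c, e, f, g}): φ is false.
For instance, at c:
  At c: Dia Dia p or Dia p is true, so not (Dia Dia p or Dia p) is false.
    At c: Dia Dia p is true, Dia p is true, so Dia Dia p or Dia p is true.
      At c: Dia Dia p requires Dia p at some successor in {a, c}.
        Dia p holds at a, so Dia Dia p is true at c.
      At c: Dia p requires p at some successor in {a, c}.
        p holds at a, so Dia p is true at c.

No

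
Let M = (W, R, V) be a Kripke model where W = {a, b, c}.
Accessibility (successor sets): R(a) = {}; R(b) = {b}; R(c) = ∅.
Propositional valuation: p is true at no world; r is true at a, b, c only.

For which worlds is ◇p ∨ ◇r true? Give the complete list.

Let φ = ◇p ∨ ◇r. Evaluate φ at each world:
  a (successors ∅): φ is false.
  b (successors {b}): φ is true.
  c (successors ∅): φ is false.
For instance, at b:
  At b: ◇p is false, ◇r is true, so ◇p ∨ ◇r is true.
    At b: ◇p requires p at some successor in {b}.
      At b: p is false.
    So ◇p is false at b.
    At b: ◇r requires r at some successor in {b}.
      r holds at b, so ◇r is true at b.
Satisfying worlds: {b}

b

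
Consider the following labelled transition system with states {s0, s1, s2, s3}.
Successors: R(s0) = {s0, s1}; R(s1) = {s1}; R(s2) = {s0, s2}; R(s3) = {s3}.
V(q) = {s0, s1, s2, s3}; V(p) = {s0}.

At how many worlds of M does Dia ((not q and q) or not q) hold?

0

Let φ = Dia ((not q and q) or not q). Evaluate φ at each world:
  s0 (successors {s0, s1}): φ is false.
  s1 (successors {s1}): φ is false.
  s2 (successors {s0, s2}): φ is false.
  s3 (successors {s3}): φ is false.
For instance, at s3:
  At s3: Dia ((not q and q) or not q) requires (not q and q) or not q at some successor in {s3}.
    At s3: (not q and q) or not q is false.
  So Dia ((not q and q) or not q) is false at s3.
Satisfying worlds: none.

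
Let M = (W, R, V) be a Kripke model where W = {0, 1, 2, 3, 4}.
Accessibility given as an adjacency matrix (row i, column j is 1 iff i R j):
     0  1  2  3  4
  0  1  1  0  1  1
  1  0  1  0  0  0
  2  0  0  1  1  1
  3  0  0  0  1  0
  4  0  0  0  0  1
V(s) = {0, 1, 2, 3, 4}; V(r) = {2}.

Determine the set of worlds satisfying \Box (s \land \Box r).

none

Let φ = \Box (s \land \Box r). Evaluate φ at each world:
  0 (successors {0, 1, 3, 4}): φ is false.
  1 (successors {1}): φ is false.
  2 (successors {2, 3, 4}): φ is false.
  3 (successors {3}): φ is false.
  4 (successors {4}): φ is false.
For instance, at 2:
  At 2: \Box (s \land \Box r) requires s \land \Box r at every successor {2, 3, 4}.
    s \land \Box r fails at 2, so \Box (s \land \Box r) is false at 2.
      At 2: s is true, \Box r is false, so s \land \Box r is false.
Satisfying worlds: none.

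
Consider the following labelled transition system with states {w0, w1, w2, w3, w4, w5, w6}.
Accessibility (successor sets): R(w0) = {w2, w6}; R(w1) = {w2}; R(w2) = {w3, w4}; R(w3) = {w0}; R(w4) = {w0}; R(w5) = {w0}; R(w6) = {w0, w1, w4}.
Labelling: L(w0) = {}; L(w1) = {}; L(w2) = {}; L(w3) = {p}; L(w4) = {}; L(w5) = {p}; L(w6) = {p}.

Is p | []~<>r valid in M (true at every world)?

Yes

Recall that []ψ holds at a world iff ψ holds at every accessible world, and <>ψ holds iff ψ holds at some accessible world.
Let φ = p | []~<>r. Evaluate φ at each world:
  w0 (successors {w2, w6}): φ is true.
  w1 (successors {w2}): φ is true.
  w2 (successors {w3, w4}): φ is true.
  w3 (successors {w0}): φ is true.
  w4 (successors {w0}): φ is true.
  w5 (successors {w0}): φ is true.
  w6 (successors {w0, w1, w4}): φ is true.
For instance, at w1:
  At w1: p is false, []~<>r is true, so p | []~<>r is true.
    At w1: []~<>r requires ~<>r at every successor {w2}.
      At w2: ~<>r is true.
    So []~<>r is true at w1.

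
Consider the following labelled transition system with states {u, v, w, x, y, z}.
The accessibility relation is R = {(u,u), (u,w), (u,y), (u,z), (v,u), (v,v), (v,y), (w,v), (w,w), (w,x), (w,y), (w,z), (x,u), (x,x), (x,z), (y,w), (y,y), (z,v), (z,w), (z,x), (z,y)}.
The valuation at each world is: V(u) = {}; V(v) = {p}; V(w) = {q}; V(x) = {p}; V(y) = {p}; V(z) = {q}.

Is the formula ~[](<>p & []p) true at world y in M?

Yes

Recall that []ψ holds at a world iff ψ holds at every accessible world, and <>ψ holds iff ψ holds at some accessible world.
At y: [](<>p & []p) is false, so ~[](<>p & []p) is true.
  At y: [](<>p & []p) requires <>p & []p at every successor {w, y}.
    <>p & []p fails at w, so [](<>p & []p) is false at y.
      At w: <>p is true, []p is false, so <>p & []p is false.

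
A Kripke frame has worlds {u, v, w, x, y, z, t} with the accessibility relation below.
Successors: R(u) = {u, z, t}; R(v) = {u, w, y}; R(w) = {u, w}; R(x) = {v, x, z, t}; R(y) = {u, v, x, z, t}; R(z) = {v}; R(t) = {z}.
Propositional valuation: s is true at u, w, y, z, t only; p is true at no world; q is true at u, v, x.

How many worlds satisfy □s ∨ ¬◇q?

4

Let φ = □s ∨ ¬◇q. Evaluate φ at each world:
  u (successors {u, z, t}): φ is true.
  v (successors {u, w, y}): φ is true.
  w (successors {u, w}): φ is true.
  x (successors {v, x, z, t}): φ is false.
  y (successors {u, v, x, z, t}): φ is false.
  z (successors {v}): φ is false.
  t (successors {z}): φ is true.
For instance, at x:
  At x: □s is false, ¬◇q is false, so □s ∨ ¬◇q is false.
    At x: □s requires s at every successor {v, x, z, t}.
      s fails at v, so □s is false at x.
    At x: ◇q is true, so ¬◇q is false.
      At x: ◇q requires q at some successor in {v, x, z, t}.
        q holds at v, so ◇q is true at x.
Satisfying worlds: {u, v, w, t}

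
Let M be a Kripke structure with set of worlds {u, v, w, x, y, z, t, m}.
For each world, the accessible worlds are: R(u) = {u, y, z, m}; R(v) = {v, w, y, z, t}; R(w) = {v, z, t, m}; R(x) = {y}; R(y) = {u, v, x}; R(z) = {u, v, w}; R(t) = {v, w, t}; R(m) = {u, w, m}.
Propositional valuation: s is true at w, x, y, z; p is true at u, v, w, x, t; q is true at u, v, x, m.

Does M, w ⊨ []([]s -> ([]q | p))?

Yes

At w: []([]s -> ([]q | p)) requires []s -> ([]q | p) at every successor {v, z, t, m}.
  At v: []s -> ([]q | p) is true.
  At z: []s -> ([]q | p) is true.
  At t: []s -> ([]q | p) is true.
  At m: []s -> ([]q | p) is true.
So []([]s -> ([]q | p)) is true at w.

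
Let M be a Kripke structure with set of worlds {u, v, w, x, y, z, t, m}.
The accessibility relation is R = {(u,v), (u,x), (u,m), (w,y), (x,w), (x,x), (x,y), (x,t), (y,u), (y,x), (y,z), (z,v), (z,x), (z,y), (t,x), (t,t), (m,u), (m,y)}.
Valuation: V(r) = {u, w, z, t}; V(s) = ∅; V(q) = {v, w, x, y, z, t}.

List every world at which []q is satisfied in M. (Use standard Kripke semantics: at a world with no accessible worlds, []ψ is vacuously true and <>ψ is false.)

v, w, x, z, t

Let φ = []q. Evaluate φ at each world:
  u (successors {v, x, m}): φ is false.
  v (successors ∅): φ is true.
  w (successors {y}): φ is true.
  x (successors {w, x, y, t}): φ is true.
  y (successors {u, x, z}): φ is false.
  z (successors {v, x, y}): φ is true.
  t (successors {x, t}): φ is true.
  m (successors {u, y}): φ is false.
For instance, at m:
  At m: []q requires q at every successor {u, y}.
    q fails at u, so []q is false at m.
Satisfying worlds: {v, w, x, z, t}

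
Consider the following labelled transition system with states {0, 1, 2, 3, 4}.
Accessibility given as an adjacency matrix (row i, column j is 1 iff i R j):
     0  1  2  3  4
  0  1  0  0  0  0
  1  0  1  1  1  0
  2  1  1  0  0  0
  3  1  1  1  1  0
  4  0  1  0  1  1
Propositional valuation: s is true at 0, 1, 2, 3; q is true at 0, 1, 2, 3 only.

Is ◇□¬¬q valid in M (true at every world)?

Yes

Let φ = ◇□¬¬q. Evaluate φ at each world:
  0 (successors {0}): φ is true.
  1 (successors {1, 2, 3}): φ is true.
  2 (successors {0, 1}): φ is true.
  3 (successors {0, 1, 2, 3}): φ is true.
  4 (successors {1, 3, 4}): φ is true.
For instance, at 4:
  At 4: ◇□¬¬q requires □¬¬q at some successor in {1, 3, 4}.
    □¬¬q holds at 1, so ◇□¬¬q is true at 4.
      At 1: □¬¬q requires ¬¬q at every successor {1, 2, 3}.
        At 1: ¬¬q is true.
        At 2: ¬¬q is true.
        At 3: ¬¬q is true.
      So □¬¬q is true at 1.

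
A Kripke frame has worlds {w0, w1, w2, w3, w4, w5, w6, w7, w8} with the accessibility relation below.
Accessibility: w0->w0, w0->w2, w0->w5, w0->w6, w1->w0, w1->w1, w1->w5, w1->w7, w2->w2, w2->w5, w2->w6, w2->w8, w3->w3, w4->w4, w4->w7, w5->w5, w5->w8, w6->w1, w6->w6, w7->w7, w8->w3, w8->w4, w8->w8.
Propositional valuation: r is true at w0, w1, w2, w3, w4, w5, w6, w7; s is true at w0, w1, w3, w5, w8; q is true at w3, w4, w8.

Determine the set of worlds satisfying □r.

w0, w1, w3, w4, w6, w7

Let φ = □r. Evaluate φ at each world:
  w0 (successors {w0, w2, w5, w6}): φ is true.
  w1 (successors {w0, w1, w5, w7}): φ is true.
  w2 (successors {w2, w5, w6, w8}): φ is false.
  w3 (successors {w3}): φ is true.
  w4 (successors {w4, w7}): φ is true.
  w5 (successors {w5, w8}): φ is false.
  w6 (successors {w1, w6}): φ is true.
  w7 (successors {w7}): φ is true.
  w8 (successors {w3, w4, w8}): φ is false.
For instance, at w6:
  At w6: □r requires r at every successor {w1, w6}.
    At w1: r is true.
    At w6: r is true.
  So □r is true at w6.
Satisfying worlds: {w0, w1, w3, w4, w6, w7}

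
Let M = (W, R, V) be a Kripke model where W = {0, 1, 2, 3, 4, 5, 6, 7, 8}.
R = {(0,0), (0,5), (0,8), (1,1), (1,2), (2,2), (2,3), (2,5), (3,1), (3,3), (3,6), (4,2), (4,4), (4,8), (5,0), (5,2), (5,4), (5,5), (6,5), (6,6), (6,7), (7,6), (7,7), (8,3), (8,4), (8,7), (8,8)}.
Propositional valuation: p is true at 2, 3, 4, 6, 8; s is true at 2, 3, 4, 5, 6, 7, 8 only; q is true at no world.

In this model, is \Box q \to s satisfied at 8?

Recall that \Box ψ holds at a world iff ψ holds at every accessible world, and \Diamond ψ holds iff ψ holds at some accessible world.
At 8: \Box q is false, s is true, so \Box q \to s is true.
  At 8: \Box q requires q at every successor {3, 4, 7, 8}.
    q fails at 3, so \Box q is false at 8.

Yes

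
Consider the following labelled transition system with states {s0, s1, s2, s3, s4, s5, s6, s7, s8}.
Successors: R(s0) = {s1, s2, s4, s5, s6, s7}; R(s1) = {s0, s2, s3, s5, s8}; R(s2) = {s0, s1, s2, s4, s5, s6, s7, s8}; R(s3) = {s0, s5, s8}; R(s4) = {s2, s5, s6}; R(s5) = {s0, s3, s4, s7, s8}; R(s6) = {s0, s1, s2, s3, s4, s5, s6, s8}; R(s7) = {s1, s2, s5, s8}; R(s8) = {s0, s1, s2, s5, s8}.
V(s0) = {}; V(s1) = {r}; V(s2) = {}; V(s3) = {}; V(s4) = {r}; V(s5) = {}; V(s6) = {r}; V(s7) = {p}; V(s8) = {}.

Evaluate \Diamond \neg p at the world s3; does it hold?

Yes

At s3: \Diamond \neg p requires \neg p at some successor in {s0, s5, s8}.
  \neg p holds at s0, so \Diamond \neg p is true at s3.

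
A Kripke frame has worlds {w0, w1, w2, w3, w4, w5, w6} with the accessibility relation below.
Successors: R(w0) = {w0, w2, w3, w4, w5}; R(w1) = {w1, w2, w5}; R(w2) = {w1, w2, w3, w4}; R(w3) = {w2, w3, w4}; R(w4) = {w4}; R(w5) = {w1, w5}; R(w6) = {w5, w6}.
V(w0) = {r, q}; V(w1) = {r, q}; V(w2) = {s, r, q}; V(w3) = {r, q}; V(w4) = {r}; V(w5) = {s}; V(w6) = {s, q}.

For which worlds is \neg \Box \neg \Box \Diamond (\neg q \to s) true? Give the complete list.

Recall that \Box ψ holds at a world iff ψ holds at every accessible world, and \Diamond ψ holds iff ψ holds at some accessible world.
Let φ = \neg \Box \neg \Box \Diamond (\neg q \to s). Evaluate φ at each world:
  w0 (successors {w0, w2, w3, w4, w5}): φ is true.
  w1 (successors {w1, w2, w5}): φ is true.
  w2 (successors {w1, w2, w3, w4}): φ is true.
  w3 (successors {w2, w3, w4}): φ is false.
  w4 (successors {w4}): φ is false.
  w5 (successors {w1, w5}): φ is true.
  w6 (successors {w5, w6}): φ is true.
For instance, at w5:
  At w5: \Box \neg \Box \Diamond (\neg q \to s) is false, so \neg \Box \neg \Box \Diamond (\neg q \to s) is true.
    At w5: \Box \neg \Box \Diamond (\neg q \to s) requires \neg \Box \Diamond (\neg q \to s) at every successor {w1, w5}.
      \neg \Box \Diamond (\neg q \to s) fails at w1, so \Box \neg \Box \Diamond (\neg q \to s) is false at w5.
Satisfying worlds: {w0, w1, w2, w5, w6}

w0, w1, w2, w5, w6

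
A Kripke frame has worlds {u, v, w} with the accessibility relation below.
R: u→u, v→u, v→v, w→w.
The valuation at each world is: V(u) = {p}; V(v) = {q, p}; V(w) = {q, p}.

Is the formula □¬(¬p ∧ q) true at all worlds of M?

Yes

Let φ = □¬(¬p ∧ q). Evaluate φ at each world:
  u (successors {u}): φ is true.
  v (successors {u, v}): φ is true.
  w (successors {w}): φ is true.
For instance, at w:
  At w: □¬(¬p ∧ q) requires ¬(¬p ∧ q) at every successor {w}.
    At w: ¬(¬p ∧ q) is true.
  So □¬(¬p ∧ q) is true at w.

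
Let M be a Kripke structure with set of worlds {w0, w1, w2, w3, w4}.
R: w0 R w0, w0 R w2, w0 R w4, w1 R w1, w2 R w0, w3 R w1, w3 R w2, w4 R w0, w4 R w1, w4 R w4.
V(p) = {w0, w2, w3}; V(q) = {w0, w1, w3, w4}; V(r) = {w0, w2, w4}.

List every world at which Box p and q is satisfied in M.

none

Recall that Box ψ holds at a world iff ψ holds at every accessible world, and Dia ψ holds iff ψ holds at some accessible world.
Let φ = Box p and q. Evaluate φ at each world:
  w0 (successors {w0, w2, w4}): φ is false.
  w1 (successors {w1}): φ is false.
  w2 (successors {w0}): φ is false.
  w3 (successors {w1, w2}): φ is false.
  w4 (successors {w0, w1, w4}): φ is false.
For instance, at w2:
  At w2: Box p is true, q is false, so Box p and q is false.
    At w2: Box p requires p at every successor {w0}.
      At w0: p is true.
    So Box p is true at w2.
Satisfying worlds: none.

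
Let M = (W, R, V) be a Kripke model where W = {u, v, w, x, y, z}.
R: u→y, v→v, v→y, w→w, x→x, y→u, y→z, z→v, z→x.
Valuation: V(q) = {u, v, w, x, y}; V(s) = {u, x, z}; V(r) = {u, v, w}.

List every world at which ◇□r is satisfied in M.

Recall that □ψ holds at a world iff ψ holds at every accessible world, and ◇ψ holds iff ψ holds at some accessible world.
Let φ = ◇□r. Evaluate φ at each world:
  u (successors {y}): φ is false.
  v (successors {v, y}): φ is false.
  w (successors {w}): φ is true.
  x (successors {x}): φ is false.
  y (successors {u, z}): φ is false.
  z (successors {v, x}): φ is false.
For instance, at w:
  At w: ◇□r requires □r at some successor in {w}.
    □r holds at w, so ◇□r is true at w.
      At w: □r requires r at every successor {w}.
        At w: r is true.
      So □r is true at w.
Satisfying worlds: {w}

w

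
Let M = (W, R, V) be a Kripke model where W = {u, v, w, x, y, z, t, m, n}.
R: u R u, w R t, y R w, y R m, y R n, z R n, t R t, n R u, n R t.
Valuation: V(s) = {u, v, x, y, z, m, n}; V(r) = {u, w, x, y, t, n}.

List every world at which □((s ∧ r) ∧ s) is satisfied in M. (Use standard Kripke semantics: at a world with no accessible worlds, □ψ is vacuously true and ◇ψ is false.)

u, v, x, z, m

Recall that □ψ holds at a world iff ψ holds at every accessible world, and ◇ψ holds iff ψ holds at some accessible world.
Let φ = □((s ∧ r) ∧ s). Evaluate φ at each world:
  u (successors {u}): φ is true.
  v (successors ∅): φ is true.
  w (successors {t}): φ is false.
  x (successors ∅): φ is true.
  y (successors {w, m, n}): φ is false.
  z (successors {n}): φ is true.
  t (successors {t}): φ is false.
  m (successors ∅): φ is true.
  n (successors {u, t}): φ is false.
For instance, at t:
  At t: □((s ∧ r) ∧ s) requires (s ∧ r) ∧ s at every successor {t}.
    (s ∧ r) ∧ s fails at t, so □((s ∧ r) ∧ s) is false at t.
Satisfying worlds: {u, v, x, z, m}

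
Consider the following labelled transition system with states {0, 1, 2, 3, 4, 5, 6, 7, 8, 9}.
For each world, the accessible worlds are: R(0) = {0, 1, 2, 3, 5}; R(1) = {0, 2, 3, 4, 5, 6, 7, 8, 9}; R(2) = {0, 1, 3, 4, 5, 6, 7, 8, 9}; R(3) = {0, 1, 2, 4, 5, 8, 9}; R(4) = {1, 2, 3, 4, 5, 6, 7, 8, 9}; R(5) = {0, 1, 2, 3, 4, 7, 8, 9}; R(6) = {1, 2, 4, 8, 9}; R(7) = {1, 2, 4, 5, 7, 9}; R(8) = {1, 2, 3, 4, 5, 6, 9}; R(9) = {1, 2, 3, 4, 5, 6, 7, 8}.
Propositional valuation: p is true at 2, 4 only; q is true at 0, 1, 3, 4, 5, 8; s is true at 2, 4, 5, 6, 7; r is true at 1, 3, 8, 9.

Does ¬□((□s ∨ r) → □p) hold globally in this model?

Yes

Let φ = ¬□((□s ∨ r) → □p). Evaluate φ at each world:
  0 (successors {0, 1, 2, 3, 5}): φ is true.
  1 (successors {0, 2, 3, 4, 5, 6, 7, 8, 9}): φ is true.
  2 (successors {0, 1, 3, 4, 5, 6, 7, 8, 9}): φ is true.
  3 (successors {0, 1, 2, 4, 5, 8, 9}): φ is true.
  4 (successors {1, 2, 3, 4, 5, 6, 7, 8, 9}): φ is true.
  5 (successors {0, 1, 2, 3, 4, 7, 8, 9}): φ is true.
  6 (successors {1, 2, 4, 8, 9}): φ is true.
  7 (successors {1, 2, 4, 5, 7, 9}): φ is true.
  8 (successors {1, 2, 3, 4, 5, 6, 9}): φ is true.
  9 (successors {1, 2, 3, 4, 5, 6, 7, 8}): φ is true.
For instance, at 0:
  At 0: □((□s ∨ r) → □p) is false, so ¬□((□s ∨ r) → □p) is true.
    At 0: □((□s ∨ r) → □p) requires (□s ∨ r) → □p at every successor {0, 1, 2, 3, 5}.
      (□s ∨ r) → □p fails at 1, so □((□s ∨ r) → □p) is false at 0.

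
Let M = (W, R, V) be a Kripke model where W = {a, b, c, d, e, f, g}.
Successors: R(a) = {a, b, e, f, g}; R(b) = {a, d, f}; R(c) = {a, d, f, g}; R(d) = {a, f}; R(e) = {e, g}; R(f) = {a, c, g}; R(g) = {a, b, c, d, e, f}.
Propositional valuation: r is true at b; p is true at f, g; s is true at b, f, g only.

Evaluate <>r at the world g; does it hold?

Recall that <>ψ holds at a world iff ψ holds at some accessible world.
At g: <>r requires r at some successor in {a, b, c, d, e, f}.
  r holds at b, so <>r is true at g.

Yes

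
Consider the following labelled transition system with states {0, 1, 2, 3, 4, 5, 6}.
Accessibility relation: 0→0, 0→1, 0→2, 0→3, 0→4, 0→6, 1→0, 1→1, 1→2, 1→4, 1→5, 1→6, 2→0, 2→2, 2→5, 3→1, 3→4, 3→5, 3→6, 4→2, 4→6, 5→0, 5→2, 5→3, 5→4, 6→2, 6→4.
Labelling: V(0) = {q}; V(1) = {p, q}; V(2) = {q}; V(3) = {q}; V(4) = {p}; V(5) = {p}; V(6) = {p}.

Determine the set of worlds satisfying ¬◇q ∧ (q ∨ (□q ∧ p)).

none

Let φ = ¬◇q ∧ (q ∨ (□q ∧ p)). Evaluate φ at each world:
  0 (successors {0, 1, 2, 3, 4, 6}): φ is false.
  1 (successors {0, 1, 2, 4, 5, 6}): φ is false.
  2 (successors {0, 2, 5}): φ is false.
  3 (successors {1, 4, 5, 6}): φ is false.
  4 (successors {2, 6}): φ is false.
  5 (successors {0, 2, 3, 4}): φ is false.
  6 (successors {2, 4}): φ is false.
For instance, at 2:
  At 2: ¬◇q is false, q ∨ (□q ∧ p) is true, so ¬◇q ∧ (q ∨ (□q ∧ p)) is false.
    At 2: ◇q is true, so ¬◇q is false.
      At 2: ◇q requires q at some successor in {0, 2, 5}.
        q holds at 0, so ◇q is true at 2.
    At 2: q is true, □q ∧ p is false, so q ∨ (□q ∧ p) is true.
      At 2: □q is false, p is false, so □q ∧ p is false.
Satisfying worlds: none.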